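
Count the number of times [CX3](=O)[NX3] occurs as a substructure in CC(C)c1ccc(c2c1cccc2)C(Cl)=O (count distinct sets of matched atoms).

[CX3](=O)[NX3] is the SMARTS for an amide: a carbonyl carbon bonded to a trivalent nitrogen.
No fragment in the molecule satisfies every constraint, giving 0 matches.

0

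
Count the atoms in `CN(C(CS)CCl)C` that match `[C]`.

The query [C] means: uppercase C matches aliphatic (non-aromatic) carbon only.
Check the 8 heavy atoms by environment: 5× C → match; 1× N → no; 1× Cl → no; 1× S → no.
That gives 5 matching atoms.

5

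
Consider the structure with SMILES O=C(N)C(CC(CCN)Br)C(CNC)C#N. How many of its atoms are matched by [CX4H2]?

4

The query [CX4H2] means: sp3 carbon (X4) with exactly two hydrogens.
Check the 16 heavy atoms by environment: 4× C (H2, X4) → match; 3× C (H1, X4) → no; 2× N (H2, X3) → no; 1× N (H1, X3) → no; 1× C (H3, X4) → no; 1× Br (H0, X1) → no; 1× C (H0, X3) → no; 1× O (H0, X1) → no; 1× C (H0, X2) → no; 1× N (H0, X1) → no.
That gives 4 matching atoms.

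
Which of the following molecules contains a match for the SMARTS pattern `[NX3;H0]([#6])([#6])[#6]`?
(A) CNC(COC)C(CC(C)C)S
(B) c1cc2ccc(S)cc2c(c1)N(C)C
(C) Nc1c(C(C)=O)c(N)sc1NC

B

[NX3;H0]([#6])([#6])[#6] describes a trivalent nitrogen with no H, bonded to three carbons (a tertiary amine).
(A) has an N-methylamino group (-NHCH3) but the nitrogen still has one H (H1), not H0.
(B) contains a dimethylamino group (-N(CH3)2), which satisfies every atom and bond constraint.
(C) has a primary amino group (-NH2) but the nitrogen has H2, not H0 with three carbons.
So the answer is (B).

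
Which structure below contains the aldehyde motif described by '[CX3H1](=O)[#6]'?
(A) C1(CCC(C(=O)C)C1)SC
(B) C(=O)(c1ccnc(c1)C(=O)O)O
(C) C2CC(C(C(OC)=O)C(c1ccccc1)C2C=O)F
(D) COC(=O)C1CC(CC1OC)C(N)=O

C

[CX3H1](=O)[#6] describes an sp2 carbon with one H, double-bonded to O and single-bonded to carbon (an aldehyde).
(A) has an acetyl/ketone group (-C(=O)CH3) but the carbonyl carbon has H0 (two carbon neighbours), not H1.
(B) has a carboxylic acid group (-C(=O)OH) but the carbonyl carbon has H0 and is bonded to O, not H1.
(C) contains an aldehyde (-CHO), which satisfies every atom and bond constraint.
(D) has a methyl-ester group (-C(=O)OCH3) but the carbonyl carbon has H0, not H1.
So the answer is (C).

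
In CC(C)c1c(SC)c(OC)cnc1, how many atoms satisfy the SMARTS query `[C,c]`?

10

The query [C,c] means: comma = OR; matches aliphatic or aromatic carbon — same as #6.
Check the 13 heavy atoms by environment: 1× n (aromatic) → no; 5× c (aromatic) → match; 5× C → match; 1× O → no; 1× S → no.
Summing the matching environments: 5 + 5 = 10 matching atoms.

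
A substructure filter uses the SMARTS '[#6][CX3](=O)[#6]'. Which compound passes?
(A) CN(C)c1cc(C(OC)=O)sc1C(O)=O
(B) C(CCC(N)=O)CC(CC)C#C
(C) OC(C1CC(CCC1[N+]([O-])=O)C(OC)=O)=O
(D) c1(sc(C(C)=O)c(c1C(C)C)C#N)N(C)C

D

[#6][CX3](=O)[#6] describes a carbonyl carbon (no H) flanked by two carbons (a ketone).
(A) has a carboxylic acid group (-C(=O)OH) but one neighbour of the carbonyl carbon is O, not C.
(B) has a primary amide (-C(=O)NH2) but one neighbour of the carbonyl carbon is N, not C.
(C) has a carboxylic acid group (-C(=O)OH) but one neighbour of the carbonyl carbon is O, not C.
(D) contains an acetyl/ketone group (-C(=O)CH3), which satisfies every atom and bond constraint.
So the answer is (D).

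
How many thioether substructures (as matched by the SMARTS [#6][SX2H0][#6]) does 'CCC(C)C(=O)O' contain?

0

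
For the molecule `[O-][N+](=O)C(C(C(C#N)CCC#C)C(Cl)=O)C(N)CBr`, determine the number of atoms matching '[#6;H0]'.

3

Check the 19 heavy atoms by environment: 3× C (H2) → no; 5× C (H1) → no; 1× Br (H0) → no; 3× C (H0) → match; 1× N (H0) → no; 1× N (H2) → no; 1× N (charge +1, H0) → no; 1× O (charge -1, H0) → no; 2× O (H0) → no; 1× Cl (H0) → no.
That gives 3 matching atoms.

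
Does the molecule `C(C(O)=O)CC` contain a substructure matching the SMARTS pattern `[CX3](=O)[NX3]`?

No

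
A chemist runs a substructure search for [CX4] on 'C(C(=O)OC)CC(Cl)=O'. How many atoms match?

3

The query [CX4] means: C with X4: aliphatic carbon with exactly 4 total connections (bonds + H).
Check the 9 heavy atoms by environment: 3× C (X4) → match; 2× C (X3) → no; 2× O (X1) → no; 1× Cl (X1) → no; 1× O (X2) → no.
That gives 3 matching atoms.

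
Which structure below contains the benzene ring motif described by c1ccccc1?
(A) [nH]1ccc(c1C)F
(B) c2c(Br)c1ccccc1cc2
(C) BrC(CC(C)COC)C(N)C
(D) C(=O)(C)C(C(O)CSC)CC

B

c1ccccc1 describes six aromatic carbons in a ring (a benzene ring).
(A) has a methyl group (-CH3) but no six-membered all-carbon aromatic ring is present.
(B) contains the required atom environment, so the pattern matches.
(C) has a methyl group (-CH3) but no six-membered all-carbon aromatic ring is present.
(D) has a methyl group (-CH3) but no six-membered all-carbon aromatic ring is present.
So the answer is (B).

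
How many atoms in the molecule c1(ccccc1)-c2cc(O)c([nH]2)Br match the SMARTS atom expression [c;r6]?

6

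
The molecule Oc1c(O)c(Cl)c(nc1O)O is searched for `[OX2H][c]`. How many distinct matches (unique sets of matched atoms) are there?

[OX2H][c] is the SMARTS for a phenol: a hydroxyl oxygen attached to an aromatic carbon.
The molecule carries 4 separate instances of a hydroxyl group (-OH) meeting every constraint; each maps to a distinct set of atoms, giving 4 matches.

4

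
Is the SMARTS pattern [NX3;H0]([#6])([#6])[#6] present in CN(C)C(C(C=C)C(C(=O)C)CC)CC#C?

Yes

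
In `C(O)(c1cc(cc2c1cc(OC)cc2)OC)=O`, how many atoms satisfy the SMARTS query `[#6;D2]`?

5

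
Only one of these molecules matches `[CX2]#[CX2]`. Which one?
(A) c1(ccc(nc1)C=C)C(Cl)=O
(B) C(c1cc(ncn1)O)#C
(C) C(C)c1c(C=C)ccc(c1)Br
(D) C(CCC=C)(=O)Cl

[CX2]#[CX2] describes a carbon-carbon triple bond (an alkyne).
(A) has a vinyl group (-CH=CH2) but the C=C is a double bond; both carbons are CX3, not CX2.
(B) contains an ethynyl group (-C#CH), which satisfies every atom and bond constraint.
(C) has a vinyl group (-CH=CH2) but the C=C is a double bond; both carbons are CX3, not CX2.
(D) has a vinyl group (-CH=CH2) but the C=C is a double bond; both carbons are CX3, not CX2.
So the answer is (B).

B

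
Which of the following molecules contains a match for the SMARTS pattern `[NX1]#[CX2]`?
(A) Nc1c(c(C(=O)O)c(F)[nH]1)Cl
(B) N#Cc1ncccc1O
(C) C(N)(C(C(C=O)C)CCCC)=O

B

[NX1]#[CX2] describes a nitrogen triple-bonded to a two-connected carbon (a nitrile).
(A) has a primary amino group (-NH2) but the nitrogen is NX3 (three connections), not NX1 triple-bonded.
(B) contains a nitrile (-C#N), which satisfies every atom and bond constraint.
(C) has a primary amide (-C(=O)NH2) but the nitrogen is NX3, not NX1.
So the answer is (B).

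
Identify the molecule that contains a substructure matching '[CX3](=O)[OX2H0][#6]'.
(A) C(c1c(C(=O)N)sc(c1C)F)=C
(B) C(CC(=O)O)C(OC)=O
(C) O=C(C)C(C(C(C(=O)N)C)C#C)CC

B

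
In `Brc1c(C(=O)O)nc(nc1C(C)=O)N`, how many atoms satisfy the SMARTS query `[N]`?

The query [N] means: uppercase N matches aliphatic (non-aromatic) nitrogen only.
Check the 14 heavy atoms by environment: 2× n (aromatic) → no; 4× c (aromatic) → no; 1× Br → no; 3× C → no; 3× O → no; 1× N → match.
That gives 1 matching atom.

1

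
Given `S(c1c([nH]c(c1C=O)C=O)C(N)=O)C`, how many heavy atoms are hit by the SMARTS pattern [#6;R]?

Check the 14 heavy atoms by environment: 1× n (aromatic, in 5-ring) → no; 4× c (aromatic, in 5-ring) → match; 4× C (acyclic) → no; 3× O (acyclic) → no; 1× S (acyclic) → no; 1× N (acyclic) → no.
That gives 4 matching atoms.

4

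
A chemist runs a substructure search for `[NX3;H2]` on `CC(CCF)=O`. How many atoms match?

0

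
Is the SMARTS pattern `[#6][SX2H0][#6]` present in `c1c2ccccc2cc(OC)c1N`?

No

The pattern [#6][SX2H0][#6] describes an aliphatic sulfur bridging two carbons with no H on the sulfur — a thioether.
The closest candidate here is a methoxy ether (-OCH3), but the bridging atom is O, not S. No other fragment satisfies the full query, so there is no match.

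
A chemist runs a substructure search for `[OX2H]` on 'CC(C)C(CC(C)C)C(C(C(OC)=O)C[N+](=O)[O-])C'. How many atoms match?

The query [OX2H] means: aliphatic oxygen with two connections, one of which is H — an -OH oxygen.
Check the 19 heavy atoms by environment: 2× C (H2, X4) → no; 5× C (H1, X4) → no; 6× C (H3, X4) → no; 1× C (H0, X3) → no; 2× O (H0, X1) → no; 1× O (H0, X2) → no; 1× N (charge +1, H0, X3) → no; 1× O (charge -1, H0, X1) → no.
No environment satisfies the query, so 0 matching atoms.

0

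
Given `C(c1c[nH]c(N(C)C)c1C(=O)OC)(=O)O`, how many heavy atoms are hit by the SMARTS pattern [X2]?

2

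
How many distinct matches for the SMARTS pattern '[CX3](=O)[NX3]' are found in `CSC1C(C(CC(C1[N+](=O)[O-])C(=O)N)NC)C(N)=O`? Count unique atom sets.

2

[CX3](=O)[NX3] is the SMARTS for an amide: a carbonyl carbon bonded to a trivalent nitrogen.
The molecule carries 2 separate instances of a primary amide (-C(=O)NH2) meeting every constraint; each maps to a distinct set of atoms, giving 2 matches.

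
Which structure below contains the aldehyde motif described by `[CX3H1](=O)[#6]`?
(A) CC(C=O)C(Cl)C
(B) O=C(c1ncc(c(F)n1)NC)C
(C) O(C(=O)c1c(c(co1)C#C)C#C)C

[CX3H1](=O)[#6] describes an sp2 carbon with one H, double-bonded to O and single-bonded to carbon (an aldehyde).
(A) contains an aldehyde (-CHO), which satisfies every atom and bond constraint.
(B) has an acetyl/ketone group (-C(=O)CH3) but the carbonyl carbon has H0 (two carbon neighbours), not H1.
(C) has a methyl-ester group (-C(=O)OCH3) but the carbonyl carbon has H0, not H1.
So the answer is (A).

A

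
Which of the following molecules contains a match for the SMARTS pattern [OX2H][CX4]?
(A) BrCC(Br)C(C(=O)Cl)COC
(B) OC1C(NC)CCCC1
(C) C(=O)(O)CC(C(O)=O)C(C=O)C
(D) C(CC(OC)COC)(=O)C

B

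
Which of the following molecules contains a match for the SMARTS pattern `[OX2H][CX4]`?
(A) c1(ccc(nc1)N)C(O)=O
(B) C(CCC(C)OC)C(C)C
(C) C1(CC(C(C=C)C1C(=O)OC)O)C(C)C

C

[OX2H][CX4] describes a hydroxyl oxygen bound to an sp3 (X4) carbon (an aliphatic alcohol).
(A) has a carboxylic acid group (-C(=O)OH) but the -OH is on a CX3 carbonyl carbon, not a CX4 carbon.
(B) has a methoxy ether (-OCH3) but the oxygen has H0 (ether), not H1.
(C) contains a hydroxyl group (-OH), which satisfies every atom and bond constraint.
So the answer is (C).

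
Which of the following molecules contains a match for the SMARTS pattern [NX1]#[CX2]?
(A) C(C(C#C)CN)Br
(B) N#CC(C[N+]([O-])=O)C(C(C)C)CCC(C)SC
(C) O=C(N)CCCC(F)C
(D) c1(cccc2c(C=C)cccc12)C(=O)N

B

[NX1]#[CX2] describes a nitrogen triple-bonded to a two-connected carbon (a nitrile).
(A) has a primary amino group (-NH2) but the nitrogen is NX3 (three connections), not NX1 triple-bonded.
(B) contains a nitrile (-C#N), which satisfies every atom and bond constraint.
(C) has a primary amide (-C(=O)NH2) but the nitrogen is NX3, not NX1.
(D) has a primary amide (-C(=O)NH2) but the nitrogen is NX3, not NX1.
So the answer is (B).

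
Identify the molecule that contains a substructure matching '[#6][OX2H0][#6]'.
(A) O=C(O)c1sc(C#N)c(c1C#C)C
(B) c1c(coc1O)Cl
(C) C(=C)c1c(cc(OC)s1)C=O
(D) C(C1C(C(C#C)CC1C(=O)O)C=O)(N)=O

C

[#6][OX2H0][#6] describes an aliphatic oxygen bridging two carbons with no H on the oxygen (an ether).
(A) has a carboxylic acid group (-C(=O)OH) but the -OH oxygen has H1; the =O is OX1, not OX2.
(B) has a hydroxyl group (-OH) but the oxygen has H1, not H0 bridging two carbons.
(C) contains a methoxy ether (-OCH3), which satisfies every atom and bond constraint.
(D) has a carboxylic acid group (-C(=O)OH) but the -OH oxygen has H1; the =O is OX1, not OX2.
So the answer is (C).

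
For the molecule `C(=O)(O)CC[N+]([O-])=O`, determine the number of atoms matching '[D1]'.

4

The query [D1] means: atom with exactly one heavy-atom neighbour (degree 1).
Check the 8 heavy atoms by environment: 2× C (D2) → no; 1× C (D3) → no; 3× O (D1) → match; 1× N (charge +1, D3) → no; 1× O (charge -1, D1) → match.
Summing the matching environments: 3 + 1 = 4 matching atoms.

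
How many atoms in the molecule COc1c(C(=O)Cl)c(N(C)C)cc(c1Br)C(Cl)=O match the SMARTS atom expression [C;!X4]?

Check the 18 heavy atoms by environment: 6× c (aromatic, X3) → no; 2× C (X3) → match; 2× O (X1) → no; 2× Cl (X1) → no; 1× Br (X1) → no; 1× N (X3) → no; 3× C (X4) → no; 1× O (X2) → no.
That gives 2 matching atoms.

2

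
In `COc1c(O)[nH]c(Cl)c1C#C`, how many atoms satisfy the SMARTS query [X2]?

The query [X2] means: any atom with exactly two total connections (bonds + H).
Check the 11 heavy atoms by environment: 1× n (aromatic, X3) → no; 4× c (aromatic, X3) → no; 2× C (X2) → match; 2× O (X2) → match; 1× C (X4) → no; 1× Cl (X1) → no.
Summing the matching environments: 2 + 2 = 4 matching atoms.

4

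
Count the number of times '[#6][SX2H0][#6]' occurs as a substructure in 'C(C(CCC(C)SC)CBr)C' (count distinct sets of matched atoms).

1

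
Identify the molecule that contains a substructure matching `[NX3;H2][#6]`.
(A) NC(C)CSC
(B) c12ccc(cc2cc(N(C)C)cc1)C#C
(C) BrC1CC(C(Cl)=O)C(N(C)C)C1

A

[NX3;H2][#6] describes a trivalent nitrogen with two H attached to carbon (a primary amine).
(A) contains a primary amino group (-NH2), which satisfies every atom and bond constraint.
(B) has a dimethylamino group (-N(CH3)2) but the nitrogen has H0, not H2.
(C) has a dimethylamino group (-N(CH3)2) but the nitrogen has H0, not H2.
So the answer is (A).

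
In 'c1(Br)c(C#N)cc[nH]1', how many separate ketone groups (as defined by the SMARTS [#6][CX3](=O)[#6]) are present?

0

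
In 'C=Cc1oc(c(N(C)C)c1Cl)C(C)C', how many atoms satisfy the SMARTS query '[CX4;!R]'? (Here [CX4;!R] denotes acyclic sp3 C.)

5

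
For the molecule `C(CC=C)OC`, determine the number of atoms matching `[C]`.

5

The query [C] means: uppercase C matches aliphatic (non-aromatic) carbon only.
Check the 6 heavy atoms by environment: 5× C → match; 1× O → no.
That gives 5 matching atoms.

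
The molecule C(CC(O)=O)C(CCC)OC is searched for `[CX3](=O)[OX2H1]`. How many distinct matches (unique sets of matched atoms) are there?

[CX3](=O)[OX2H1] is the SMARTS for a carboxylic acid: an sp2 carbon double-bonded to O and single-bonded to an -OH oxygen.
Exactly one fragment in the molecule meets all constraints, giving 1 match.

1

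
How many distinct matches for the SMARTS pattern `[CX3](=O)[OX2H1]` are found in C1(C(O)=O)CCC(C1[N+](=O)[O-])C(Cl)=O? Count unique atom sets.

1

[CX3](=O)[OX2H1] is the SMARTS for a carboxylic acid: an sp2 carbon double-bonded to O and single-bonded to an -OH oxygen.
Exactly one fragment in the molecule meets all constraints, giving 1 match.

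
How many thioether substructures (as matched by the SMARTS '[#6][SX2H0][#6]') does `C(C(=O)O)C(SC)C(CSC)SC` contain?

[#6][SX2H0][#6] is the SMARTS for a thioether: an aliphatic sulfur bridging two carbons with no H on the sulfur.
The molecule carries 3 separate instances of a methylthio ether (-SCH3) meeting every constraint; each maps to a distinct set of atoms, giving 3 matches.

3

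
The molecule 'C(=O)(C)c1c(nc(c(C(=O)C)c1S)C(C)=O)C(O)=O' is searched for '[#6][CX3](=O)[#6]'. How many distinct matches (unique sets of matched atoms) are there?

3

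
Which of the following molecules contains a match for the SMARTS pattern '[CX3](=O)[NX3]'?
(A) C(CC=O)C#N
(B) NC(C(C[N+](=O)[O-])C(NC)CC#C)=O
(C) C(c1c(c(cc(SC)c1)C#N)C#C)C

[CX3](=O)[NX3] describes a carbonyl carbon bonded to a trivalent nitrogen (an amide).
(A) has a nitrile (-C#N) but the nitrile N is NX1 (triple-bonded), not NX3.
(B) contains a primary amide (-C(=O)NH2), which satisfies every atom and bond constraint.
(C) has a nitrile (-C#N) but the nitrile N is NX1 (triple-bonded), not NX3.
So the answer is (B).

B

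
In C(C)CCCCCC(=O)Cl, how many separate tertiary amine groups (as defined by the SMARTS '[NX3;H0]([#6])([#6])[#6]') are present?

[NX3;H0]([#6])([#6])[#6] is the SMARTS for a tertiary amine: a trivalent nitrogen with no H, bonded to three carbons.
No fragment in the molecule satisfies every constraint, giving 0 matches.

0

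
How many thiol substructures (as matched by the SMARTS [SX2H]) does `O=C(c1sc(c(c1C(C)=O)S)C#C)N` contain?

[SX2H] is the SMARTS for a thiol: an aliphatic sulfur with two connections, one being H.
Exactly one fragment in the molecule meets all constraints, giving 1 match.

1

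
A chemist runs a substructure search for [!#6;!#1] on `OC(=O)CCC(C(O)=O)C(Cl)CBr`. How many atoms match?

6

The query [!#6;!#1] means: not carbon and not hydrogen — any heteroatom.
Check the 13 heavy atoms by environment: 7× C → no; 4× O → match; 1× Cl → match; 1× Br → match.
Summing the matching environments: 4 + 1 + 1 = 6 matching atoms.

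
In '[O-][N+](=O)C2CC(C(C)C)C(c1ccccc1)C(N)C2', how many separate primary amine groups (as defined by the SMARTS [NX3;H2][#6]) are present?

1

[NX3;H2][#6] is the SMARTS for a primary amine: a trivalent nitrogen with two H attached to carbon.
Exactly one fragment in the molecule meets all constraints, giving 1 match.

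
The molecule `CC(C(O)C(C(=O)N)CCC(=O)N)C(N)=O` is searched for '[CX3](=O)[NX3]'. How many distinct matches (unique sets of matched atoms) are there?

3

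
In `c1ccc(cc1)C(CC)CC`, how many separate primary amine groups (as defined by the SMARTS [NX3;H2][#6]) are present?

0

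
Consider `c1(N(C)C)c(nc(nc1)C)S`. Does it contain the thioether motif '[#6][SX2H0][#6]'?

No

The pattern [#6][SX2H0][#6] describes an aliphatic sulfur bridging two carbons with no H on the sulfur — a thioether.
The closest candidate here is a thiol (-SH), but the sulfur has H1, not H0 bridging two carbons. No other fragment satisfies the full query, so there is no match.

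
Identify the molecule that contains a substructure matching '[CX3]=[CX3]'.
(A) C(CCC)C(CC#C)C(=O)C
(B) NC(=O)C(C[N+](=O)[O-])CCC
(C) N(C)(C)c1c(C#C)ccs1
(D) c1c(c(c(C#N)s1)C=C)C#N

[CX3]=[CX3] describes a non-aromatic C=C double bond between two sp2 carbons (an alkene).
(A) has an ethynyl group (-C#CH) but the C-C bond is a triple bond, not a double bond.
(B) has an ethyl group (-CH2CH3) but its C-C bond is a single bond between CX4 carbons, not CX3=CX3.
(C) has an ethynyl group (-C#CH) but the C-C bond is a triple bond, not a double bond.
(D) contains a vinyl group (-CH=CH2), which satisfies every atom and bond constraint.
So the answer is (D).

D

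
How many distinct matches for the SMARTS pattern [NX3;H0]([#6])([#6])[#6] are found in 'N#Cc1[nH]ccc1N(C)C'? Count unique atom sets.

1

[NX3;H0]([#6])([#6])[#6] is the SMARTS for a tertiary amine: a trivalent nitrogen with no H, bonded to three carbons.
Exactly one fragment in the molecule meets all constraints, giving 1 match.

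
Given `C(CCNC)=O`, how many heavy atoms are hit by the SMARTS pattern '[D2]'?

4

Check the 6 heavy atoms by environment: 3× C (D2) → match; 1× O (D1) → no; 1× N (D2) → match; 1× C (D1) → no.
Summing the matching environments: 3 + 1 = 4 matching atoms.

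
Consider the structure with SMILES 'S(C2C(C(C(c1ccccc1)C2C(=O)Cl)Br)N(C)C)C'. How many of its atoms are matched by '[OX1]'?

1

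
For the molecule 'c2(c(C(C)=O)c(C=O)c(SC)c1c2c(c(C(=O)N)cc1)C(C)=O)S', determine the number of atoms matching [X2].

2

The query [X2] means: any atom with exactly two total connections (bonds + H).
Check the 24 heavy atoms by environment: 10× c (aromatic, X3) → no; 2× S (X2) → match; 4× C (X3) → no; 4× O (X1) → no; 1× N (X3) → no; 3× C (X4) → no.
That gives 2 matching atoms.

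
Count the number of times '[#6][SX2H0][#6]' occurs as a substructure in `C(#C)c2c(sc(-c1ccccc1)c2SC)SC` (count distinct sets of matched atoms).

[#6][SX2H0][#6] is the SMARTS for a thioether: an aliphatic sulfur bridging two carbons with no H on the sulfur.
The molecule carries 2 separate instances of a methylthio ether (-SCH3) meeting every constraint; each maps to a distinct set of atoms, giving 2 matches.

2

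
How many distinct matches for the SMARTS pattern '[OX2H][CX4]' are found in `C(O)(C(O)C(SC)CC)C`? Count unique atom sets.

2

[OX2H][CX4] is the SMARTS for an aliphatic alcohol: a hydroxyl oxygen bound to an sp3 (X4) carbon.
The molecule carries 2 separate instances of a hydroxyl group (-OH) meeting every constraint; each maps to a distinct set of atoms, giving 2 matches.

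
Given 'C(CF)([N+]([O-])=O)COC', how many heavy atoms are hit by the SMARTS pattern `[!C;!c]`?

5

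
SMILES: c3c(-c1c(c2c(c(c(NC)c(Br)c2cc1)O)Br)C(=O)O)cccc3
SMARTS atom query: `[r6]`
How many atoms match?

16

Check the 24 heavy atoms by environment: 16× c (aromatic, in 6-ring) → match; 2× Br (acyclic) → no; 3× O (acyclic) → no; 1× N (acyclic) → no; 2× C (acyclic) → no.
That gives 16 matching atoms.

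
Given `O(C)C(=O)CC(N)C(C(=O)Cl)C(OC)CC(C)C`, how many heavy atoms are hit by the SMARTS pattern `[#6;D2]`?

Check the 18 heavy atoms by environment: 2× C (D2) → match; 6× C (D3) → no; 1× N (D1) → no; 2× O (D1) → no; 1× Cl (D1) → no; 2× O (D2) → no; 4× C (D1) → no.
That gives 2 matching atoms.

2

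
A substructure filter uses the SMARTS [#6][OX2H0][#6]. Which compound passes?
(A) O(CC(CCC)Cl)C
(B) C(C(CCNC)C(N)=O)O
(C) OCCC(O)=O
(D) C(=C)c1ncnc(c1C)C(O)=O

[#6][OX2H0][#6] describes an aliphatic oxygen bridging two carbons with no H on the oxygen (an ether).
(A) contains a methoxy ether (-OCH3), which satisfies every atom and bond constraint.
(B) has a hydroxyl group (-OH) but the oxygen has H1, not H0 bridging two carbons.
(C) has a hydroxyl group (-OH) but the oxygen has H1, not H0 bridging two carbons.
(D) has a carboxylic acid group (-C(=O)OH) but the -OH oxygen has H1; the =O is OX1, not OX2.
So the answer is (A).

A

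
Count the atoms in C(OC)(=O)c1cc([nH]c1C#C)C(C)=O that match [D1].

The query [D1] means: atom with exactly one heavy-atom neighbour (degree 1).
Check the 14 heavy atoms by environment: 1× n (aromatic, D2) → no; 3× c (aromatic, D3) → no; 1× c (aromatic, D2) → no; 2× C (D3) → no; 2× O (D1) → match; 1× O (D2) → no; 3× C (D1) → match; 1× C (D2) → no.
Summing the matching environments: 2 + 3 = 5 matching atoms.

5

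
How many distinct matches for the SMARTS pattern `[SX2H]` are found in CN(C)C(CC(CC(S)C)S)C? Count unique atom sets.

2

[SX2H] is the SMARTS for a thiol: an aliphatic sulfur with two connections, one being H.
The molecule carries 2 separate instances of a thiol (-SH) meeting every constraint; each maps to a distinct set of atoms, giving 2 matches.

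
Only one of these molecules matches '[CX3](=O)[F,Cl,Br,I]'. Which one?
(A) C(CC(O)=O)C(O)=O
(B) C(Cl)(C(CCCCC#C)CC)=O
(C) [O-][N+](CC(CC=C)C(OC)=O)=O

[CX3](=O)[F,Cl,Br,I] describes a carbonyl carbon bonded to a halogen (an acyl halide).
(A) has a carboxylic acid group (-C(=O)OH) but the carbonyl is bonded to -OH, not to a halogen.
(B) contains an acyl chloride (-C(=O)Cl), which satisfies every atom and bond constraint.
(C) has a methyl-ester group (-C(=O)OCH3) but the carbonyl is bonded to -O-C, not to a halogen.
So the answer is (B).

B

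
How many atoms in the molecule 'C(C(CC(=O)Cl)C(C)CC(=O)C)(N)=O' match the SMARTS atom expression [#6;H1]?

The query [#6;H1] means: any carbon bearing exactly one hydrogen.
Check the 14 heavy atoms by environment: 2× C (H2) → no; 2× C (H1) → match; 2× C (H3) → no; 3× C (H0) → no; 3× O (H0) → no; 1× N (H2) → no; 1× Cl (H0) → no.
That gives 2 matching atoms.

2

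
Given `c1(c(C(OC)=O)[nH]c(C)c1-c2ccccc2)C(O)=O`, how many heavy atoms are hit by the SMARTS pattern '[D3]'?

7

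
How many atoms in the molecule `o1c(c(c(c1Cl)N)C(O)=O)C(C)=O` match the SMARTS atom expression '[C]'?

The query [C] means: uppercase C matches aliphatic (non-aromatic) carbon only.
Check the 13 heavy atoms by environment: 1× o (aromatic) → no; 4× c (aromatic) → no; 1× N → no; 1× Cl → no; 3× C → match; 3× O → no.
That gives 3 matching atoms.

3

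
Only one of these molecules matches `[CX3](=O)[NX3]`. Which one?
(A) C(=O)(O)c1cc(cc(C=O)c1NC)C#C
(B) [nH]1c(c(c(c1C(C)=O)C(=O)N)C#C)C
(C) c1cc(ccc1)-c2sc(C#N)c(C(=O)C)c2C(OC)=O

B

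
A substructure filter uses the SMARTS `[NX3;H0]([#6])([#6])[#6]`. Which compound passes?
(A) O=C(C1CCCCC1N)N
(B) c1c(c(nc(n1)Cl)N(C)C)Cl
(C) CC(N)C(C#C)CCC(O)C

B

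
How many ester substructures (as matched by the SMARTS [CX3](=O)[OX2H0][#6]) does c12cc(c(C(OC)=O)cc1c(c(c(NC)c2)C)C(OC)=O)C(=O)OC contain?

3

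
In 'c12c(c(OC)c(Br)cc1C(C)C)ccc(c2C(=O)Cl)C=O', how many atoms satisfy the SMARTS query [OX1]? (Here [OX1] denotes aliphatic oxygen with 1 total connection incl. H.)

2

Check the 21 heavy atoms by environment: 10× c (aromatic, X3) → no; 2× C (X3) → no; 2× O (X1) → match; 1× Cl (X1) → no; 1× O (X2) → no; 4× C (X4) → no; 1× Br (X1) → no.
That gives 2 matching atoms.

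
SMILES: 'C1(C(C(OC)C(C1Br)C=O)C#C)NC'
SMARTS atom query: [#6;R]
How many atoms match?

5

The query [#6;R] means: carbon that is part of a ring.
Check the 14 heavy atoms by environment: 5× C (in 5-ring) → match; 1× N (acyclic) → no; 5× C (acyclic) → no; 1× Br (acyclic) → no; 2× O (acyclic) → no.
That gives 5 matching atoms.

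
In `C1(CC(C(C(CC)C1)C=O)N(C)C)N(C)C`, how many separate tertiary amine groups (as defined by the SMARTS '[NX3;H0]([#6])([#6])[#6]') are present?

2

[NX3;H0]([#6])([#6])[#6] is the SMARTS for a tertiary amine: a trivalent nitrogen with no H, bonded to three carbons.
The molecule carries 2 separate instances of a dimethylamino group (-N(CH3)2) meeting every constraint; each maps to a distinct set of atoms, giving 2 matches.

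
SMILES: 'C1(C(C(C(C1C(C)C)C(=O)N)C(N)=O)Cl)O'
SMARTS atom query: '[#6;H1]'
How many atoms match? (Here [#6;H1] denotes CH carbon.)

6

The query [#6;H1] means: any carbon bearing exactly one hydrogen.
Check the 16 heavy atoms by environment: 6× C (H1) → match; 2× C (H0) → no; 2× O (H0) → no; 2× N (H2) → no; 1× Cl (H0) → no; 2× C (H3) → no; 1× O (H1) → no.
That gives 6 matching atoms.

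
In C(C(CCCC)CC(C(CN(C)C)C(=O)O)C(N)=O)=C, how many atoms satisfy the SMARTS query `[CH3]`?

3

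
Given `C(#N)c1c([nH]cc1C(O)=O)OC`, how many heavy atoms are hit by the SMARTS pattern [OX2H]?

1

The query [OX2H] means: aliphatic oxygen with two connections, one of which is H — an -OH oxygen.
Check the 12 heavy atoms by environment: 1× n (aromatic, H1, X3) → no; 3× c (aromatic, H0, X3) → no; 1× c (aromatic, H1, X3) → no; 1× C (H0, X2) → no; 1× N (H0, X1) → no; 1× C (H0, X3) → no; 1× O (H0, X1) → no; 1× O (H1, X2) → match; 1× O (H0, X2) → no; 1× C (H3, X4) → no.
That gives 1 matching atom.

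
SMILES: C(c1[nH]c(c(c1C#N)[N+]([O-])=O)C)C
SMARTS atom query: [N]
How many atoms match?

The query [N] means: uppercase N matches aliphatic (non-aromatic) nitrogen only.
Check the 13 heavy atoms by environment: 1× n (aromatic) → no; 4× c (aromatic) → no; 4× C → no; 1× N (charge +1) → match; 1× O (charge -1) → no; 1× O → no; 1× N → match.
Summing the matching environments: 1 + 1 = 2 matching atoms.

2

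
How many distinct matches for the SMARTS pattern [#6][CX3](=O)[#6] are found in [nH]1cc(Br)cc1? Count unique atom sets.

0

[#6][CX3](=O)[#6] is the SMARTS for a ketone: a carbonyl carbon (no H) flanked by two carbons.
No fragment in the molecule satisfies every constraint, giving 0 matches.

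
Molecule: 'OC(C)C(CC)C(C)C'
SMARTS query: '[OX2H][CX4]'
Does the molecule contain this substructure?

The pattern [OX2H][CX4] describes a hydroxyl oxygen bound to an sp3 (X4) carbon — an aliphatic alcohol.
The molecule carries a hydroxyl group (-OH), whose atoms satisfy every constraint of the query, so the pattern matches.

Yes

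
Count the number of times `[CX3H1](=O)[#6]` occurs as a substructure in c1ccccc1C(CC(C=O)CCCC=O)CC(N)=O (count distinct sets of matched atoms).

2

[CX3H1](=O)[#6] is the SMARTS for an aldehyde: an sp2 carbon with one H, double-bonded to O and single-bonded to carbon.
The molecule carries 2 separate instances of an aldehyde (-CHO) meeting every constraint; each maps to a distinct set of atoms, giving 2 matches.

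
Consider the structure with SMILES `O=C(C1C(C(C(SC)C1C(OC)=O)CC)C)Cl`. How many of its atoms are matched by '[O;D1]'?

2

Check the 17 heavy atoms by environment: 7× C (D3) → no; 2× O (D1) → match; 1× O (D2) → no; 4× C (D1) → no; 1× S (D2) → no; 1× Cl (D1) → no; 1× C (D2) → no.
That gives 2 matching atoms.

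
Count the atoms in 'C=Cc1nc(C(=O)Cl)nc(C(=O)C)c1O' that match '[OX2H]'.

1

The query [OX2H] means: aliphatic oxygen with two connections, one of which is H — an -OH oxygen.
Check the 15 heavy atoms by environment: 2× n (aromatic, H0, X2) → no; 4× c (aromatic, H0, X3) → no; 2× C (H0, X3) → no; 2× O (H0, X1) → no; 1× C (H3, X4) → no; 1× O (H1, X2) → match; 1× C (H1, X3) → no; 1× C (H2, X3) → no; 1× Cl (H0, X1) → no.
That gives 1 matching atom.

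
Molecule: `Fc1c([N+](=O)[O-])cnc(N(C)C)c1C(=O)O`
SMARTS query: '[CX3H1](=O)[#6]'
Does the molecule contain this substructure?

No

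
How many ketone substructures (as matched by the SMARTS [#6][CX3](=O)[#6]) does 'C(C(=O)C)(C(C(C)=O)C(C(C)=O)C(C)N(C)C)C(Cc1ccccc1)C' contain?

3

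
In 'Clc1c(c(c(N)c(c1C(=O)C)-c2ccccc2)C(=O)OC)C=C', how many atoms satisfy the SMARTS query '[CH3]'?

2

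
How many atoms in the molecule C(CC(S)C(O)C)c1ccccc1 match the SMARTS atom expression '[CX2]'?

The query [CX2] means: C with X2: aliphatic carbon with exactly 2 total connections.
Check the 13 heavy atoms by environment: 5× C (X4) → no; 1× O (X2) → no; 1× S (X2) → no; 6× c (aromatic, X3) → no.
No environment satisfies the query, so 0 matching atoms.

0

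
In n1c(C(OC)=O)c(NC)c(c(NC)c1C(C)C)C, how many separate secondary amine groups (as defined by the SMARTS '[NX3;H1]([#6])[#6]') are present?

[NX3;H1]([#6])[#6] is the SMARTS for a secondary amine: a trivalent nitrogen with one H, bonded to two carbons.
The molecule carries 2 separate instances of an N-methylamino group (-NHCH3) meeting every constraint; each maps to a distinct set of atoms, giving 2 matches.

2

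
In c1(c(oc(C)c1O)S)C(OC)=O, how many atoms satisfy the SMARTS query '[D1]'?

The query [D1] means: atom with exactly one heavy-atom neighbour (degree 1).
Check the 12 heavy atoms by environment: 1× o (aromatic, D2) → no; 4× c (aromatic, D3) → no; 2× O (D1) → match; 2× C (D1) → match; 1× C (D3) → no; 1× O (D2) → no; 1× S (D1) → match.
Summing the matching environments: 2 + 2 + 1 = 5 matching atoms.

5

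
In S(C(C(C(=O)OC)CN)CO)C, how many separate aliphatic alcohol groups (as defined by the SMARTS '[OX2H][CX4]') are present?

1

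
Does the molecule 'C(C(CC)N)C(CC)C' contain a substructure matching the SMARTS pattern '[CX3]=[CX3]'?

No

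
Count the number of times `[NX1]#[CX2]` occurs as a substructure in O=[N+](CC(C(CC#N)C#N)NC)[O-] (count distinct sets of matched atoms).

2

[NX1]#[CX2] is the SMARTS for a nitrile: a nitrogen triple-bonded to a two-connected carbon.
The molecule carries 2 separate instances of a nitrile (-C#N) meeting every constraint; each maps to a distinct set of atoms, giving 2 matches.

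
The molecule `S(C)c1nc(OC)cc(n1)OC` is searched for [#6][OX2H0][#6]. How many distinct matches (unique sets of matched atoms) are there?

[#6][OX2H0][#6] is the SMARTS for an ether: an aliphatic oxygen bridging two carbons with no H on the oxygen.
The molecule carries 2 separate instances of a methoxy ether (-OCH3) meeting every constraint; each maps to a distinct set of atoms, giving 2 matches.

2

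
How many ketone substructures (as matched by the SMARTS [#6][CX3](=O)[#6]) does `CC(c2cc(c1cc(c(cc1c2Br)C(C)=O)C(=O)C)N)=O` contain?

3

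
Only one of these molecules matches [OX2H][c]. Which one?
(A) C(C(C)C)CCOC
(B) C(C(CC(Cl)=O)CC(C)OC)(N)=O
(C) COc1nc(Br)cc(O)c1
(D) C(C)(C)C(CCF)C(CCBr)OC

C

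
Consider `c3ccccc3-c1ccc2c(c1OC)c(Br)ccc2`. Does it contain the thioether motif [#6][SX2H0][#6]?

No

The pattern [#6][SX2H0][#6] describes an aliphatic sulfur bridging two carbons with no H on the sulfur — a thioether.
The closest candidate here is a methoxy ether (-OCH3), but the bridging atom is O, not S. No other fragment satisfies the full query, so there is no match.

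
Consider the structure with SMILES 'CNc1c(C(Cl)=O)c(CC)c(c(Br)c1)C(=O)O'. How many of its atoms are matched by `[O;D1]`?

3

The query [O;D1] means: aliphatic oxygen bonded to exactly one heavy atom.
Check the 17 heavy atoms by environment: 5× c (aromatic, D3) → no; 1× c (aromatic, D2) → no; 1× Br (D1) → no; 1× C (D2) → no; 2× C (D1) → no; 1× N (D2) → no; 2× C (D3) → no; 3× O (D1) → match; 1× Cl (D1) → no.
That gives 3 matching atoms.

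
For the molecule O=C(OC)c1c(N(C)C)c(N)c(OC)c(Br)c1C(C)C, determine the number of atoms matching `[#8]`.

Check the 20 heavy atoms by environment: 6× c (aromatic) → no; 8× C → no; 3× O → match; 2× N → no; 1× Br → no.
That gives 3 matching atoms.

3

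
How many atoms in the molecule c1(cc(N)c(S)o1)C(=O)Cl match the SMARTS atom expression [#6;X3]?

Check the 10 heavy atoms by environment: 1× o (aromatic, X2) → no; 4× c (aromatic, X3) → match; 1× C (X3) → match; 1× O (X1) → no; 1× Cl (X1) → no; 1× N (X3) → no; 1× S (X2) → no.
Summing the matching environments: 4 + 1 = 5 matching atoms.

5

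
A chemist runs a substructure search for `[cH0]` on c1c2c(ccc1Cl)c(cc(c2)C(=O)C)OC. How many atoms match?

5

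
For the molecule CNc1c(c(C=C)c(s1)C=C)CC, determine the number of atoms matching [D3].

4

Check the 13 heavy atoms by environment: 1× s (aromatic, D2) → no; 4× c (aromatic, D3) → match; 3× C (D2) → no; 4× C (D1) → no; 1× N (D2) → no.
That gives 4 matching atoms.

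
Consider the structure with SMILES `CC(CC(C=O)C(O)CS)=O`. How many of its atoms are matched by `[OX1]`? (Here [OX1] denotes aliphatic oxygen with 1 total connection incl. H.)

Check the 11 heavy atoms by environment: 5× C (X4) → no; 1× S (X2) → no; 2× C (X3) → no; 2× O (X1) → match; 1× O (X2) → no.
That gives 2 matching atoms.

2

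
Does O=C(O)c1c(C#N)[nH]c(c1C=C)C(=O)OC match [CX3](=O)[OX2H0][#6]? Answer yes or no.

Yes

The pattern [CX3](=O)[OX2H0][#6] describes a carbonyl carbon bonded to an oxygen that is itself bonded to carbon (no H on that O) — an ester.
The molecule carries a methyl-ester group (-C(=O)OCH3), whose atoms satisfy every constraint of the query, so the pattern matches.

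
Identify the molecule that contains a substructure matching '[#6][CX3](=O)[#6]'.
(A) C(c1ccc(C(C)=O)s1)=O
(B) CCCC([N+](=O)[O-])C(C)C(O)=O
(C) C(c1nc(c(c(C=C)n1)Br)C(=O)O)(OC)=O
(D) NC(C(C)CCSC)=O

A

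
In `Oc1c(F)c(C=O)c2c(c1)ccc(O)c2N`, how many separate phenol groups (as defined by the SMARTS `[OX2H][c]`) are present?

2

[OX2H][c] is the SMARTS for a phenol: a hydroxyl oxygen attached to an aromatic carbon.
The molecule carries 2 separate instances of a hydroxyl group (-OH) meeting every constraint; each maps to a distinct set of atoms, giving 2 matches.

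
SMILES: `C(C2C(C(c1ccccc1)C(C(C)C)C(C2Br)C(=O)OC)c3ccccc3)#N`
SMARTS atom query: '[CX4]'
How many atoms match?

10

The query [CX4] means: C with X4: aliphatic carbon with exactly 4 total connections (bonds + H).
Check the 28 heavy atoms by environment: 10× C (X4) → match; 12× c (aromatic, X3) → no; 1× Br (X1) → no; 1× C (X2) → no; 1× N (X1) → no; 1× C (X3) → no; 1× O (X1) → no; 1× O (X2) → no.
That gives 10 matching atoms.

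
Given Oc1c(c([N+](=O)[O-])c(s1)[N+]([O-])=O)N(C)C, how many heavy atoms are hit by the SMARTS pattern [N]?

3

The query [N] means: uppercase N matches aliphatic (non-aromatic) nitrogen only.
Check the 15 heavy atoms by environment: 1× s (aromatic) → no; 4× c (aromatic) → no; 1× N → match; 2× C → no; 2× N (charge +1) → match; 2× O (charge -1) → no; 3× O → no.
Summing the matching environments: 1 + 2 = 3 matching atoms.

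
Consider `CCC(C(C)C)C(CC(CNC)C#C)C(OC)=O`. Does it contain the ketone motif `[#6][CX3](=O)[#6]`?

The pattern [#6][CX3](=O)[#6] describes a carbonyl carbon (no H) flanked by two carbons — a ketone.
The closest candidate here is a methyl-ester group (-C(=O)OCH3), but one neighbour of the carbonyl carbon is O, not C. No other fragment satisfies the full query, so there is no match.

No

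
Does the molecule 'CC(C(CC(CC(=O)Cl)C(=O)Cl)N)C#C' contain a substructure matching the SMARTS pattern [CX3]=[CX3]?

No

The pattern [CX3]=[CX3] describes a non-aromatic C=C double bond between two sp2 carbons — an alkene.
The closest candidate here is an ethynyl group (-C#CH), but the C-C bond is a triple bond, not a double bond. No other fragment satisfies the full query, so there is no match.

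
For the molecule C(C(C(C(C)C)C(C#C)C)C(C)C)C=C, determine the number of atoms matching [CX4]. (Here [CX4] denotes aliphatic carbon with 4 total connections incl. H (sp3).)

Check the 15 heavy atoms by environment: 11× C (X4) → match; 2× C (X3) → no; 2× C (X2) → no.
That gives 11 matching atoms.

11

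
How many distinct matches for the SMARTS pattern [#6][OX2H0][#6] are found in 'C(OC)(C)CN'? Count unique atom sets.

1

[#6][OX2H0][#6] is the SMARTS for an ether: an aliphatic oxygen bridging two carbons with no H on the oxygen.
Exactly one fragment in the molecule meets all constraints, giving 1 match.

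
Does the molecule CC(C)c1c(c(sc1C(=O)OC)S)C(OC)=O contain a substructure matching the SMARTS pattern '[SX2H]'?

Yes

The pattern [SX2H] describes an aliphatic sulfur with two connections, one being H — a thiol.
The molecule carries a thiol (-SH), whose atoms satisfy every constraint of the query, so the pattern matches.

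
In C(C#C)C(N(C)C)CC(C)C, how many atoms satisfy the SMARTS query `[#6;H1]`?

Check the 11 heavy atoms by environment: 2× C (H2) → no; 3× C (H1) → match; 1× N (H0) → no; 4× C (H3) → no; 1× C (H0) → no.
That gives 3 matching atoms.

3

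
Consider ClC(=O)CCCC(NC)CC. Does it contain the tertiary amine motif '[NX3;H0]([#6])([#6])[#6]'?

The pattern [NX3;H0]([#6])([#6])[#6] describes a trivalent nitrogen with no H, bonded to three carbons — a tertiary amine.
The closest candidate here is an N-methylamino group (-NHCH3), but the nitrogen still has one H (H1), not H0. No other fragment satisfies the full query, so there is no match.

No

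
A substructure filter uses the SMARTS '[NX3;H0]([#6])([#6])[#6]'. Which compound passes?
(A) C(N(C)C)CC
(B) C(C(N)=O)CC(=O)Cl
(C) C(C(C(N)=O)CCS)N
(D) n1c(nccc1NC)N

A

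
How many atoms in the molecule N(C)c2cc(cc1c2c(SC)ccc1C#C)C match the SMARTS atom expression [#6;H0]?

The query [#6;H0] means: any carbon with no attached hydrogen.
Check the 17 heavy atoms by environment: 6× c (aromatic, H0) → match; 4× c (aromatic, H1) → no; 1× S (H0) → no; 3× C (H3) → no; 1× C (H0) → match; 1× C (H1) → no; 1× N (H1) → no.
Summing the matching environments: 6 + 1 = 7 matching atoms.

7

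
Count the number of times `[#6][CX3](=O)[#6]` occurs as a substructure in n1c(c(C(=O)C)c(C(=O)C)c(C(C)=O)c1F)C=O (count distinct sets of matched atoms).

3

[#6][CX3](=O)[#6] is the SMARTS for a ketone: a carbonyl carbon (no H) flanked by two carbons.
The molecule carries 3 separate instances of an acetyl/ketone group (-C(=O)CH3) meeting every constraint; each maps to a distinct set of atoms, giving 3 matches.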